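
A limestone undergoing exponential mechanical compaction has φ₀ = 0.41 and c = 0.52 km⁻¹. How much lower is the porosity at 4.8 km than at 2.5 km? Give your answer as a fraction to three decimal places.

0.078

φ(2.5) = 0.41·e^(−0.52×2.5) = 0.1117
φ(4.8) = 0.41·e^(−0.52×4.8) = 0.0338
Δφ = 0.1117 − 0.0338 = 0.0779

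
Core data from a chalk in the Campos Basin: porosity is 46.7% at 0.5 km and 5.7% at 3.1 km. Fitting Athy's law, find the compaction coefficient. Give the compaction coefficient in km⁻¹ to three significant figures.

0.809 km⁻¹

Athy: phi(d) = phi₀ e^(−kd) ⇒ phi₁/phi₂ = e^{k(d₂−d₁)} ⇒ k = ln(phi₁/phi₂)/(d₂−d₁)
k = ln(0.467/0.057) / (3.1 − 0.5) = ln(8.193) / 2.6 = 2.1033 / 2.6 = 0.809 km⁻¹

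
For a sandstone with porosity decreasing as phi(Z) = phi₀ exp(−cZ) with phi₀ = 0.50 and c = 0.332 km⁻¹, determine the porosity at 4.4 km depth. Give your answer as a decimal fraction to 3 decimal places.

0.116

phi = phi₀·exp(−c·Z) = 0.5 × exp(−0.332 × 4.4) = 0.5 × exp(−1.461)
  = 0.5 × 0.2321 = 0.1160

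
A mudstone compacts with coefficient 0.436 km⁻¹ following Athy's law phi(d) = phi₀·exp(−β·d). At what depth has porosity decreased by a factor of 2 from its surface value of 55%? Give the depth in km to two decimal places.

1.59 km

phi/phi₀ = 1/2 ⇒ exp(−β·d) = 1/2 ⇒ d = ln(2) / β
d = 0.6931 / 0.436 = 1.590 km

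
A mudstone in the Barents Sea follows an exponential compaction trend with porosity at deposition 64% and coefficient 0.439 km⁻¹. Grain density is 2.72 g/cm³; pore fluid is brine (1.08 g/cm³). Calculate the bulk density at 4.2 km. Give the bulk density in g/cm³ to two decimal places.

2.55 g/cm³

Porosity at depth: φ = 0.64·exp(−0.439×4.2) = 0.64×0.1582 = 0.1013
Bulk density: ρ_b = (1−φ)ρ_g + φ·ρ_f = 0.8987×2.72 + 0.1013×1.08
       = 2.445 + 0.109 = 2.554 g/cm³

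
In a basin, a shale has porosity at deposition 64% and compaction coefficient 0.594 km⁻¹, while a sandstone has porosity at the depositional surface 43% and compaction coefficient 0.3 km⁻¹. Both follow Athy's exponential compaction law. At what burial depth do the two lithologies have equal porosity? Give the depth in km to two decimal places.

1.35 km

Set n₀ₐ e^(−kₐZ) = n₀ᵦ e^(−kᵦZ) ⇒ ln(n₀ₐ/n₀ᵦ) = (kₐ − kᵦ)·Z
Z = ln(0.64/0.43) / (0.594 − 0.3) = 0.3977 / 0.294 = 1.353 km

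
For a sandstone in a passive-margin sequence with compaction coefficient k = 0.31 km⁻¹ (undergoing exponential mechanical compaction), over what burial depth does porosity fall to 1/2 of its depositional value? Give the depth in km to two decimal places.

phi/phi₀ = 1/2 ⇒ exp(−k·Z) = 1/2 ⇒ Z = ln(2) / k
Z = 0.6931 / 0.31 = 2.236 km

2.24 km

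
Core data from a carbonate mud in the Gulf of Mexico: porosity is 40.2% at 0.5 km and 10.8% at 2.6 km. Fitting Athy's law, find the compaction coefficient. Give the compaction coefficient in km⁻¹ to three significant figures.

Athy: phi(d) = phi₀ e^(−cd) ⇒ phi₁/phi₂ = e^{c(d₂−d₁)} ⇒ c = ln(phi₁/phi₂)/(d₂−d₁)
c = ln(0.402/0.108) / (2.6 − 0.5) = ln(3.722) / 2.1 = 1.3143 / 2.1 = 0.6259 km⁻¹

0.626 km⁻¹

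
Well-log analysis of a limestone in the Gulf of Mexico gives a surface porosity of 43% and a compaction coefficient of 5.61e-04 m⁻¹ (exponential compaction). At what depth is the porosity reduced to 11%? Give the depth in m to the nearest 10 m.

2430 m

Working in km (1 km = 1000 m; c in km⁻¹ = c in m⁻¹ × 1000):
Invert Athy's law: Z = ln(n₀/n) / c
Z = ln(0.43/0.11) / 0.561 = ln(3.909) / 0.561 = 1.3633 / 0.561 = 2.430 km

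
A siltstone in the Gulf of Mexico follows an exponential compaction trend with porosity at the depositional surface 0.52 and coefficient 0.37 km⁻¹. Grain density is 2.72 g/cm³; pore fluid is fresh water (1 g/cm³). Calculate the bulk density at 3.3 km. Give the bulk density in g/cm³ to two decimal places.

Porosity at depth: φ = 0.52·exp(−0.37×3.3) = 0.52×0.2949 = 0.1534
Bulk density: ρ_b = (1−φ)ρ_g + φ·ρ_f = 0.8466×2.72 + 0.1534×1
       = 2.303 + 0.153 = 2.456 g/cm³

2.46 g/cm³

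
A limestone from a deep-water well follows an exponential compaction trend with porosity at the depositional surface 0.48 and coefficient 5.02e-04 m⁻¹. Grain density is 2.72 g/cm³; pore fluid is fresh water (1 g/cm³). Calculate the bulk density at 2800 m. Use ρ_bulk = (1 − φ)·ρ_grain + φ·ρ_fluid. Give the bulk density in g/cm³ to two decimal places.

2.52 g/cm³

Working in km (1 km = 1000 m; c in km⁻¹ = c in m⁻¹ × 1000):
Porosity at depth: φ = 0.48·exp(−0.502×2.8) = 0.48×0.2452 = 0.1177
Bulk density: ρ_b = (1−φ)ρ_g + φ·ρ_f = 0.8823×2.72 + 0.1177×1
       = 2.400 + 0.118 = 2.518 g/cm³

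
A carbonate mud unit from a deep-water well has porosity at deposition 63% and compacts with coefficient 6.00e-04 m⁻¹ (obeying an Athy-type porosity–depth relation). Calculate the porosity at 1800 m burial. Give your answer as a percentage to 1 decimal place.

Working in km (1 km = 1000 m; c in km⁻¹ = c in m⁻¹ × 1000):
φ = φ₀·exp(−c·z) = 0.63 × exp(−0.6 × 1.8) = 0.63 × exp(−1.08)
  = 0.63 × 0.3396 = 0.2139

21.4%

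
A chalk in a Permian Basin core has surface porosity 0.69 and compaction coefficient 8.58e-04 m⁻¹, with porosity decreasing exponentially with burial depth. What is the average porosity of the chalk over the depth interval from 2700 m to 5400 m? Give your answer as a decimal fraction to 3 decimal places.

Working in km (1 km = 1000 m; β in km⁻¹ = β in m⁻¹ × 1000):
⟨φ⟩ = (1/(z₂−z₁)) ∫ φ₀ e^(−βz) dz = φ₀·(e^(−β·z₁) − e^(−β·z₂)) / (β·(z₂−z₁))
e^(−0.858×2.7) = 0.0986; e^(−0.858×5.4) = 0.0097
⟨φ⟩ = 0.69 × (0.0986 − 0.0097) / (0.858 × 2.7) = 0.69 × 0.0384 = 0.0265

0.026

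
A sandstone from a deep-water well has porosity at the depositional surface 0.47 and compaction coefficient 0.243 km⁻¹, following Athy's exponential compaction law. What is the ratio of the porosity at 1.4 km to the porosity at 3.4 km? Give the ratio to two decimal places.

n(Z₁)/n(Z₂) = e^(−β·Z₁)/e^(−β·Z₂) = e^{β(Z₂−Z₁)}
= exp(0.243 × 2) = exp(0.486) = 1.6258

1.63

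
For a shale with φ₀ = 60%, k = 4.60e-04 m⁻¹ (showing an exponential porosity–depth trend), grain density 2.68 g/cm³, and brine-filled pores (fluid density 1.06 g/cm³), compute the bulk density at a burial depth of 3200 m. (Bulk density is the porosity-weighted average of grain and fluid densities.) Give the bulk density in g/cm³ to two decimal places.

2.46 g/cm³

Working in km (1 km = 1000 m; k in km⁻¹ = k in m⁻¹ × 1000):
Porosity at depth: φ = 0.6·exp(−0.46×3.2) = 0.6×0.2295 = 0.1377
Bulk density: ρ_b = (1−φ)ρ_g + φ·ρ_f = 0.8623×2.68 + 0.1377×1.06
       = 2.311 + 0.146 = 2.457 g/cm³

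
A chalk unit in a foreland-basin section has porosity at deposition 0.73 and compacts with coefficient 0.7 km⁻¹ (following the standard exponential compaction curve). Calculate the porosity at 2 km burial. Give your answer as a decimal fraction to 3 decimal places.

φ = φ₀·exp(−β·z) = 0.73 × exp(−0.7 × 2) = 0.73 × exp(−1.4)
  = 0.73 × 0.2466 = 0.1800

0.180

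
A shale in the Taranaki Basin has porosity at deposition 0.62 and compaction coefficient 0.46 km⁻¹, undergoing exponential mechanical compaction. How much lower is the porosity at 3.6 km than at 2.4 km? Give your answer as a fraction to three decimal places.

φ(2.4) = 0.62·e^(−0.46×2.4) = 0.2056
φ(3.6) = 0.62·e^(−0.46×3.6) = 0.1184
Δφ = 0.2056 − 0.1184 = 0.0872

0.087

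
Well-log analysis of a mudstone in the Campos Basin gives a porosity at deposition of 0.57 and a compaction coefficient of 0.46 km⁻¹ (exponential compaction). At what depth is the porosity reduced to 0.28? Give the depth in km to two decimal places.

Invert Athy's law: d = ln(φ₀/φ) / c
d = ln(0.57/0.28) / 0.46 = ln(2.036) / 0.46 = 0.7108 / 0.46 = 1.545 km

1.55 km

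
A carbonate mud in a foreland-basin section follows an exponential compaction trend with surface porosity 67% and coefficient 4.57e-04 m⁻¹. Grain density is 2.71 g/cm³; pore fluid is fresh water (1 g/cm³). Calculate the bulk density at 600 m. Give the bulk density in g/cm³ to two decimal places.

1.84 g/cm³

Working in km (1 km = 1000 m; k in km⁻¹ = k in m⁻¹ × 1000):
Porosity at depth: φ = 0.67·exp(−0.457×0.6) = 0.67×0.7602 = 0.5093
Bulk density: ρ_b = (1−φ)ρ_g + φ·ρ_f = 0.4907×2.71 + 0.5093×1
       = 1.330 + 0.509 = 1.839 g/cm³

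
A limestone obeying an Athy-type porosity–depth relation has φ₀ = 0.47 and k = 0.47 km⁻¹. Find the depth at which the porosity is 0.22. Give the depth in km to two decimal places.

1.62 km

Invert Athy's law: Z = ln(φ₀/φ) / k
Z = ln(0.47/0.22) / 0.47 = ln(2.136) / 0.47 = 0.7591 / 0.47 = 1.615 km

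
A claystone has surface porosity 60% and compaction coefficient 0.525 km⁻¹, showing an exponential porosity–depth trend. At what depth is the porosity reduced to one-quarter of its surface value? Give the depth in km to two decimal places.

2.64 km

n/n₀ = 1/4 ⇒ exp(−c·d) = 1/4 ⇒ d = ln(4) / c
d = 1.3863 / 0.525 = 2.641 km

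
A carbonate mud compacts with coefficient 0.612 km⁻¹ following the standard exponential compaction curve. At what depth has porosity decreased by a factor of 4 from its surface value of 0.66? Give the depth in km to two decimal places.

n/n₀ = 1/4 ⇒ exp(−β·Z) = 1/4 ⇒ Z = ln(4) / β
Z = 1.3863 / 0.612 = 2.265 km

2.27 km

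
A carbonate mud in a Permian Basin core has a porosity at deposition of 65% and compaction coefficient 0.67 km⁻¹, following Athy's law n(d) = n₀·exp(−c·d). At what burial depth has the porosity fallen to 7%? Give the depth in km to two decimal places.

Invert Athy's law: d = ln(n₀/n) / c
d = ln(0.65/0.07) / 0.67 = ln(9.286) / 0.67 = 2.2285 / 0.67 = 3.326 km

3.33 km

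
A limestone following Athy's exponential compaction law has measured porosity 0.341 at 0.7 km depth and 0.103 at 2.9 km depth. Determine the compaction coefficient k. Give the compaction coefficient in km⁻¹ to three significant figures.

Athy: phi(z) = phi₀ e^(−kz) ⇒ phi₁/phi₂ = e^{k(z₂−z₁)} ⇒ k = ln(phi₁/phi₂)/(z₂−z₁)
k = ln(0.341/0.103) / (2.9 − 0.7) = ln(3.311) / 2.2 = 1.1972 / 2.2 = 0.5442 km⁻¹

0.544 km⁻¹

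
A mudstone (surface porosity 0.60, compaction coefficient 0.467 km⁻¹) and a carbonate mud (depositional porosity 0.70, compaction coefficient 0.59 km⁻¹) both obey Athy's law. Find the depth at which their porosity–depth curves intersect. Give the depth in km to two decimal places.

Set φ₀ₐ e^(−βₐZ) = φ₀ᵦ e^(−βᵦZ) ⇒ ln(φ₀ₐ/φ₀ᵦ) = (βₐ − βᵦ)·Z
Z = ln(0.6/0.7) / (0.467 − 0.59) = -0.1542 / -0.123 = 1.253 km

1.25 km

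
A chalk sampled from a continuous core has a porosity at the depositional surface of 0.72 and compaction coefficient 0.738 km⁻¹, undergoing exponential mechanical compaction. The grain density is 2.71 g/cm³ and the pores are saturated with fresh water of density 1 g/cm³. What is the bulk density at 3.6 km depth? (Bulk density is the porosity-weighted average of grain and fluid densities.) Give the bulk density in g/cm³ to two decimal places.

2.62 g/cm³

Porosity at depth: φ = 0.72·exp(−0.738×3.6) = 0.72×0.0702 = 0.0505
Bulk density: ρ_b = (1−φ)ρ_g + φ·ρ_f = 0.9495×2.71 + 0.0505×1
       = 2.573 + 0.051 = 2.624 g/cm³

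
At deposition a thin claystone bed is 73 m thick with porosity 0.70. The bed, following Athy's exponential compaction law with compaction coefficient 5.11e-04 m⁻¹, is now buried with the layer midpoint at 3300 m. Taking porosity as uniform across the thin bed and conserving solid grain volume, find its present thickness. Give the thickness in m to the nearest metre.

25 m

Working in km (1 km = 1000 m; β in km⁻¹ = β in m⁻¹ × 1000):
Porosity at 3.3 km: n = 0.7·exp(−0.511×3.3) = 0.1296
Solid-volume conservation: h(1−n) = h₀(1−n₀) ⇒ h = h₀·(1−n₀)/(1−n)
h = 0.073 × (1 − 0.7)/(1 − 0.1296) = 0.073 × 0.3447 = 0.0252 km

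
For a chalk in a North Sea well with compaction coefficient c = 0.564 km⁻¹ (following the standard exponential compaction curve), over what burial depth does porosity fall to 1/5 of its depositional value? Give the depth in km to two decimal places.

2.85 km

φ/φ₀ = 1/5 ⇒ exp(−c·Z) = 1/5 ⇒ Z = ln(5) / c
Z = 1.6094 / 0.564 = 2.854 km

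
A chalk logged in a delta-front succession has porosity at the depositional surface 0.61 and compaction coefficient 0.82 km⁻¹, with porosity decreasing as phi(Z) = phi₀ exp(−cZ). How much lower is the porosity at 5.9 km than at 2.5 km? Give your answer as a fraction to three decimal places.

phi(2.5) = 0.61·e^(−0.82×2.5) = 0.0785
phi(5.9) = 0.61·e^(−0.82×5.9) = 0.0048
Δphi = 0.0785 − 0.0048 = 0.0737

0.074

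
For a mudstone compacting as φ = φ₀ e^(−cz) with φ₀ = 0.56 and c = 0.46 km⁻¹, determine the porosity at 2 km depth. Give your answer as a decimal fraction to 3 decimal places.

φ = φ₀·exp(−c·z) = 0.56 × exp(−0.46 × 2) = 0.56 × exp(−0.92)
  = 0.56 × 0.3985 = 0.2232

0.223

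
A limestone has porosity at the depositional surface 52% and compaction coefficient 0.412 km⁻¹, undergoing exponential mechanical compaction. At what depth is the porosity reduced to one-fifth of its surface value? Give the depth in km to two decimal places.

3.91 km

φ/φ₀ = 1/5 ⇒ exp(−c·z) = 1/5 ⇒ z = ln(5) / c
z = 1.6094 / 0.412 = 3.906 km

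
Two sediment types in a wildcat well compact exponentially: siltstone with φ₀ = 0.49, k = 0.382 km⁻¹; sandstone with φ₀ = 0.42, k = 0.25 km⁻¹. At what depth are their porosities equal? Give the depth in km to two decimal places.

Set φ₀ₐ e^(−kₐd) = φ₀ᵦ e^(−kᵦd) ⇒ ln(φ₀ₐ/φ₀ᵦ) = (kₐ − kᵦ)·d
d = ln(0.49/0.42) / (0.382 − 0.25) = 0.1542 / 0.132 = 1.168 km

1.17 km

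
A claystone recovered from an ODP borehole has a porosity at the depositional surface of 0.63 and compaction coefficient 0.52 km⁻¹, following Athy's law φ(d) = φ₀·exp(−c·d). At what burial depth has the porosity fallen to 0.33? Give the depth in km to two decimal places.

1.24 km

Invert Athy's law: d = ln(φ₀/φ) / c
d = ln(0.63/0.33) / 0.52 = ln(1.909) / 0.52 = 0.6466 / 0.52 = 1.244 km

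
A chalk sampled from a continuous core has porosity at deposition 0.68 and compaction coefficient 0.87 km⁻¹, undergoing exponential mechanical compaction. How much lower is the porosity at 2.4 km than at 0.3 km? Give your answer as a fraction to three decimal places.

n(0.3) = 0.68·e^(−0.87×0.3) = 0.5238
n(2.4) = 0.68·e^(−0.87×2.4) = 0.0843
Δn = 0.5238 − 0.0843 = 0.4395

0.440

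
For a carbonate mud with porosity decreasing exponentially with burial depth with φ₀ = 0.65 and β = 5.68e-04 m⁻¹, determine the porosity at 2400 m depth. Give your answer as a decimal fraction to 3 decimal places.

Working in km (1 km = 1000 m; β in km⁻¹ = β in m⁻¹ × 1000):
φ = φ₀·exp(−β·Z) = 0.65 × exp(−0.568 × 2.4) = 0.65 × exp(−1.363)
  = 0.65 × 0.2558 = 0.1663

0.166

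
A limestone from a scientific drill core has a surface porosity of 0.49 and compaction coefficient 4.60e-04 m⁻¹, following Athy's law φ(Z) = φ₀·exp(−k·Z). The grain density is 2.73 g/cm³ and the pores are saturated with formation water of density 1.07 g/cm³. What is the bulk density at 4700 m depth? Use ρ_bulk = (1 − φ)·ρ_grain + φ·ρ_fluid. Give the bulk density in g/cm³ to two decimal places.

2.64 g/cm³

Working in km (1 km = 1000 m; k in km⁻¹ = k in m⁻¹ × 1000):
Porosity at depth: φ = 0.49·exp(−0.46×4.7) = 0.49×0.1151 = 0.0564
Bulk density: ρ_b = (1−φ)ρ_g + φ·ρ_f = 0.9436×2.73 + 0.0564×1.07
       = 2.576 + 0.060 = 2.636 g/cm³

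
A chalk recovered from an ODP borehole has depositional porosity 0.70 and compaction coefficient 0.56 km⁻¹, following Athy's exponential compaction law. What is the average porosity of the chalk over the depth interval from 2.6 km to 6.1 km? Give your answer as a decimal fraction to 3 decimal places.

⟨φ⟩ = (1/(z₂−z₁)) ∫ φ₀ e^(−cz) dz = φ₀·(e^(−c·z₁) − e^(−c·z₂)) / (c·(z₂−z₁))
e^(−0.56×2.6) = 0.2332; e^(−0.56×6.1) = 0.0328
⟨φ⟩ = 0.7 × (0.2332 − 0.0328) / (0.56 × 3.5) = 0.7 × 0.1022 = 0.0715

0.072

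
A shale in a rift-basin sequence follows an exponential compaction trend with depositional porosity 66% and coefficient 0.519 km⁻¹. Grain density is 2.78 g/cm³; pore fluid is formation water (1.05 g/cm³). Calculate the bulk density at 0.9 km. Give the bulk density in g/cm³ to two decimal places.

Porosity at depth: n = 0.66·exp(−0.519×0.9) = 0.66×0.6268 = 0.4137
Bulk density: ρ_b = (1−n)ρ_g + n·ρ_f = 0.5863×2.78 + 0.4137×1.05
       = 1.630 + 0.434 = 2.064 g/cm³

2.06 g/cm³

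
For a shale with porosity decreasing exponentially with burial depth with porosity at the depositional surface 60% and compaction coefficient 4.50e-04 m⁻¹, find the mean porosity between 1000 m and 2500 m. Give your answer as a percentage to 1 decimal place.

Working in km (1 km = 1000 m; c in km⁻¹ = c in m⁻¹ × 1000):
⟨n⟩ = (1/(d₂−d₁)) ∫ n₀ e^(−cd) dd = n₀·(e^(−c·d₁) − e^(−c·d₂)) / (c·(d₂−d₁))
e^(−0.45×1) = 0.6376; e^(−0.45×2.5) = 0.3247
⟨n⟩ = 0.6 × (0.6376 − 0.3247) / (0.45 × 1.5) = 0.6 × 0.4637 = 0.2782

27.8%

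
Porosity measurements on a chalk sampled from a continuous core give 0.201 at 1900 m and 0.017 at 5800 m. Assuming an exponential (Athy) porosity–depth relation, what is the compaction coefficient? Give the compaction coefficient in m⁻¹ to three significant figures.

Working in km (1 km = 1000 m; β in km⁻¹ = β in m⁻¹ × 1000):
Athy: φ(Z) = φ₀ e^(−βZ) ⇒ φ₁/φ₂ = e^{β(Z₂−Z₁)} ⇒ β = ln(φ₁/φ₂)/(Z₂−Z₁)
β = ln(0.201/0.017) / (5.8 − 1.9) = ln(11.82) / 3.9 = 2.4701 / 3.9 = 0.6334 km⁻¹

0.000633 m⁻¹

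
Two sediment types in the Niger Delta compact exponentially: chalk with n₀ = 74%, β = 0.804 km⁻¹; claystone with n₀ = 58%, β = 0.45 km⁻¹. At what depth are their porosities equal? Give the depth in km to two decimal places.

0.69 km

Set n₀ₐ e^(−βₐd) = n₀ᵦ e^(−βᵦd) ⇒ ln(n₀ₐ/n₀ᵦ) = (βₐ − βᵦ)·d
d = ln(0.74/0.58) / (0.804 − 0.45) = 0.2436 / 0.354 = 0.688 km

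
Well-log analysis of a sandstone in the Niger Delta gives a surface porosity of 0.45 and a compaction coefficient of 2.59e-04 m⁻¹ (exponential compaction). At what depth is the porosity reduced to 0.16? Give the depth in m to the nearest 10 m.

Working in km (1 km = 1000 m; c in km⁻¹ = c in m⁻¹ × 1000):
Invert Athy's law: d = ln(phi₀/phi) / c
d = ln(0.45/0.16) / 0.259 = ln(2.812) / 0.259 = 1.0341 / 0.259 = 3.993 km

3990 m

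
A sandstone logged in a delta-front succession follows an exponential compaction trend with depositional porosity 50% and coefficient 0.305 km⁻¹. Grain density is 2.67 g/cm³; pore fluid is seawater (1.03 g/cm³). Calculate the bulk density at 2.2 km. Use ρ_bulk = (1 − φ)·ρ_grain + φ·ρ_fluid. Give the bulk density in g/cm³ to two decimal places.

2.25 g/cm³

Porosity at depth: n = 0.5·exp(−0.305×2.2) = 0.5×0.5112 = 0.2556
Bulk density: ρ_b = (1−n)ρ_g + n·ρ_f = 0.7444×2.67 + 0.2556×1.03
       = 1.988 + 0.263 = 2.251 g/cm³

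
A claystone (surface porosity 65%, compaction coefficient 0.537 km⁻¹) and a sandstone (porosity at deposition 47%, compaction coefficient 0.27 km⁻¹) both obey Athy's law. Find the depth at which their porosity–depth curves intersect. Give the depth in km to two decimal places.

Set phi₀ₐ e^(−cₐz) = phi₀ᵦ e^(−cᵦz) ⇒ ln(phi₀ₐ/phi₀ᵦ) = (cₐ − cᵦ)·z
z = ln(0.65/0.47) / (0.537 − 0.27) = 0.3242 / 0.267 = 1.214 km

1.21 km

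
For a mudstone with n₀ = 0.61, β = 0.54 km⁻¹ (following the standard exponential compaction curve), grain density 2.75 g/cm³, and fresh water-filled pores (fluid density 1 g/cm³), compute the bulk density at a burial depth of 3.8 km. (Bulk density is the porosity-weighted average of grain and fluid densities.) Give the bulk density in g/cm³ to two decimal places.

2.61 g/cm³

Porosity at depth: n = 0.61·exp(−0.54×3.8) = 0.61×0.1285 = 0.0784
Bulk density: ρ_b = (1−n)ρ_g + n·ρ_f = 0.9216×2.75 + 0.0784×1
       = 2.534 + 0.078 = 2.613 g/cm³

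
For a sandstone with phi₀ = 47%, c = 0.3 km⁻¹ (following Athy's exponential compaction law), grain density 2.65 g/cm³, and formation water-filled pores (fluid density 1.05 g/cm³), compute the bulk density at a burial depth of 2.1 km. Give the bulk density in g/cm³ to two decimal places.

Porosity at depth: phi = 0.47·exp(−0.3×2.1) = 0.47×0.5326 = 0.2503
Bulk density: ρ_b = (1−phi)ρ_g + phi·ρ_f = 0.7497×2.65 + 0.2503×1.05
       = 1.987 + 0.263 = 2.249 g/cm³

2.25 g/cm³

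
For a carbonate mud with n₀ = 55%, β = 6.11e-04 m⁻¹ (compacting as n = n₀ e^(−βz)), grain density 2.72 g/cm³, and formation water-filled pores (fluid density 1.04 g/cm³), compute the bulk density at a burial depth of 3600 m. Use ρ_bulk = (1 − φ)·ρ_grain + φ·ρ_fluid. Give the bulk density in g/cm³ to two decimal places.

Working in km (1 km = 1000 m; β in km⁻¹ = β in m⁻¹ × 1000):
Porosity at depth: n = 0.55·exp(−0.611×3.6) = 0.55×0.1108 = 0.0610
Bulk density: ρ_b = (1−n)ρ_g + n·ρ_f = 0.9390×2.72 + 0.0610×1.04
       = 2.554 + 0.063 = 2.618 g/cm³

2.62 g/cm³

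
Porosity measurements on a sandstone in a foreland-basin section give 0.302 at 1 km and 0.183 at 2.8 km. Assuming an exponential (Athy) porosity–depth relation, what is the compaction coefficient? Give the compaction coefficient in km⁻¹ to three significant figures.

0.278 km⁻¹

Athy: n(Z) = n₀ e^(−βZ) ⇒ n₁/n₂ = e^{β(Z₂−Z₁)} ⇒ β = ln(n₁/n₂)/(Z₂−Z₁)
β = ln(0.302/0.183) / (2.8 − 1) = ln(1.65) / 1.8 = 0.5009 / 1.8 = 0.2783 km⁻¹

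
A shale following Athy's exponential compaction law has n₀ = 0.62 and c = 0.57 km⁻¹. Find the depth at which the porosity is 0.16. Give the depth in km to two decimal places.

2.38 km

Invert Athy's law: Z = ln(n₀/n) / c
Z = ln(0.62/0.16) / 0.57 = ln(3.875) / 0.57 = 1.3545 / 0.57 = 2.376 km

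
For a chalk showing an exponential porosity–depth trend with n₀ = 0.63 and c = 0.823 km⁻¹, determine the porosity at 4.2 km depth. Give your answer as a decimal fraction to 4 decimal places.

n = n₀·exp(−c·d) = 0.63 × exp(−0.823 × 4.2) = 0.63 × exp(−3.457)
  = 0.63 × 0.0315 = 0.0199

0.0199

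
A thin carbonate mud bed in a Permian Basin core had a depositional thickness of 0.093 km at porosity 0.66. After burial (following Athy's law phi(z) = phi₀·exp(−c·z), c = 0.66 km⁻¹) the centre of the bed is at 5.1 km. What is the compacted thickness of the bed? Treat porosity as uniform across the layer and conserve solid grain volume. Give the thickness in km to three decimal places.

Porosity at 5.1 km: phi = 0.66·exp(−0.66×5.1) = 0.0228
Solid-volume conservation: h(1−phi) = h₀(1−phi₀) ⇒ h = h₀·(1−phi₀)/(1−phi)
h = 0.093 × (1 − 0.66)/(1 − 0.0228) = 0.093 × 0.3479 = 0.0324 km

0.032 km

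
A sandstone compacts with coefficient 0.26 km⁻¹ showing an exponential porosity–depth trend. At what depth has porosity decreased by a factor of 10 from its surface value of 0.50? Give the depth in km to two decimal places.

8.86 km

phi/phi₀ = 1/10 ⇒ exp(−k·Z) = 1/10 ⇒ Z = ln(10) / k
Z = 2.3026 / 0.26 = 8.856 km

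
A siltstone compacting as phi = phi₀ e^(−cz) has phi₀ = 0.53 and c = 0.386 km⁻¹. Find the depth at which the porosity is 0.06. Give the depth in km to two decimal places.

Invert Athy's law: z = ln(phi₀/phi) / c
z = ln(0.53/0.06) / 0.386 = ln(8.833) / 0.386 = 2.1785 / 0.386 = 5.644 km

5.64 km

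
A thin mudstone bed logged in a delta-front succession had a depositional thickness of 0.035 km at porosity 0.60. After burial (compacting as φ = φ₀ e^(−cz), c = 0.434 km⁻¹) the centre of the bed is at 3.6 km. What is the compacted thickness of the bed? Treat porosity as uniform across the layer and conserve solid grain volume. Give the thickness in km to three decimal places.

0.016 km

Porosity at 3.6 km: φ = 0.6·exp(−0.434×3.6) = 0.1258
Solid-volume conservation: h(1−φ) = h₀(1−φ₀) ⇒ h = h₀·(1−φ₀)/(1−φ)
h = 0.035 × (1 − 0.6)/(1 − 0.1258) = 0.035 × 0.4576 = 0.0160 km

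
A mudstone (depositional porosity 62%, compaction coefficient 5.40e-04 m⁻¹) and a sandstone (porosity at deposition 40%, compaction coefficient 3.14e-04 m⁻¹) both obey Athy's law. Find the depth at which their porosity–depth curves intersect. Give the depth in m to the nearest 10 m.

Working in km (1 km = 1000 m; k in km⁻¹ = k in m⁻¹ × 1000):
Set n₀ₐ e^(−kₐd) = n₀ᵦ e^(−kᵦd) ⇒ ln(n₀ₐ/n₀ᵦ) = (kₐ − kᵦ)·d
d = ln(0.62/0.4) / (0.54 − 0.314) = 0.4383 / 0.226 = 1.939 km

1940 m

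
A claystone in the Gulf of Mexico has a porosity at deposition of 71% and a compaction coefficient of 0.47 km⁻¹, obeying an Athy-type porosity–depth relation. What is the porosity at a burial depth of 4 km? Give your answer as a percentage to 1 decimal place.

10.8%

phi = phi₀·exp(−c·z) = 0.71 × exp(−0.47 × 4) = 0.71 × exp(−1.88)
  = 0.71 × 0.1526 = 0.1083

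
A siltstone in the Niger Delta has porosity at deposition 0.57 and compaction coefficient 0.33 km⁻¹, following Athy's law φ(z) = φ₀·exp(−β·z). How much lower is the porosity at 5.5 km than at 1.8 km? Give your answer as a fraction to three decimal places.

φ(1.8) = 0.57·e^(−0.33×1.8) = 0.3147
φ(5.5) = 0.57·e^(−0.33×5.5) = 0.0928
Δφ = 0.3147 − 0.0928 = 0.2219

0.222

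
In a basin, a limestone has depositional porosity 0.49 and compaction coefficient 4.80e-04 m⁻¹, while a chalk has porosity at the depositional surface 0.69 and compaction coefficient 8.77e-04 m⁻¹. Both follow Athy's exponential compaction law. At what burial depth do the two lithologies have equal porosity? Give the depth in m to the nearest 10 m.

860 m

Working in km (1 km = 1000 m; k in km⁻¹ = k in m⁻¹ × 1000):
Set n₀ₐ e^(−kₐd) = n₀ᵦ e^(−kᵦd) ⇒ ln(n₀ₐ/n₀ᵦ) = (kₐ − kᵦ)·d
d = ln(0.49/0.69) / (0.48 − 0.877) = -0.3423 / -0.397 = 0.862 km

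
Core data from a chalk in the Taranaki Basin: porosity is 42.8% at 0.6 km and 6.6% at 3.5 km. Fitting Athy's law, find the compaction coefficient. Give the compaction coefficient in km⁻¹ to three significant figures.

Athy: φ(z) = φ₀ e^(−kz) ⇒ φ₁/φ₂ = e^{k(z₂−z₁)} ⇒ k = ln(φ₁/φ₂)/(z₂−z₁)
k = ln(0.428/0.066) / (3.5 − 0.6) = ln(6.485) / 2.9 = 1.8695 / 2.9 = 0.6446 km⁻¹

0.645 km⁻¹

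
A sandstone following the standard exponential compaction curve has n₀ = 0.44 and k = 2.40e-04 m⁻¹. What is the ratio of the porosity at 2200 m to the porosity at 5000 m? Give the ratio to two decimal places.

Working in km (1 km = 1000 m; k in km⁻¹ = k in m⁻¹ × 1000):
n(z₁)/n(z₂) = e^(−k·z₁)/e^(−k·z₂) = e^{k(z₂−z₁)}
= exp(0.24 × 2.8) = exp(0.672) = 1.9581

1.96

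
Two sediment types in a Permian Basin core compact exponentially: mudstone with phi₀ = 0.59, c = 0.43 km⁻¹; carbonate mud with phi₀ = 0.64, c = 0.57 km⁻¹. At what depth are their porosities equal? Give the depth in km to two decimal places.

Set phi₀ₐ e^(−cₐZ) = phi₀ᵦ e^(−cᵦZ) ⇒ ln(phi₀ₐ/phi₀ᵦ) = (cₐ − cᵦ)·Z
Z = ln(0.59/0.64) / (0.43 − 0.57) = -0.0813 / -0.14 = 0.581 km

0.58 km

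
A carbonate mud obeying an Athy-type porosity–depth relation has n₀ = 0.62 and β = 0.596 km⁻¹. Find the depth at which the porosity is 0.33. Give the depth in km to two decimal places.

1.06 km

Invert Athy's law: d = ln(n₀/n) / β
d = ln(0.62/0.33) / 0.596 = ln(1.879) / 0.596 = 0.6306 / 0.596 = 1.058 km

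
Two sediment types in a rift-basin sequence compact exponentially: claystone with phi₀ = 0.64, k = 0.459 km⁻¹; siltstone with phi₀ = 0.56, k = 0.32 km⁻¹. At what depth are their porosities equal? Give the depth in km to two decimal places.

0.96 km

Set phi₀ₐ e^(−kₐZ) = phi₀ᵦ e^(−kᵦZ) ⇒ ln(phi₀ₐ/phi₀ᵦ) = (kₐ − kᵦ)·Z
Z = ln(0.64/0.56) / (0.459 − 0.32) = 0.1335 / 0.139 = 0.961 km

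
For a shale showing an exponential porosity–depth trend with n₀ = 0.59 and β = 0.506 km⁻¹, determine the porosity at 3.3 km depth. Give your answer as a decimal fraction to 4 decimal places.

0.1111

n = n₀·exp(−β·Z) = 0.59 × exp(−0.506 × 3.3) = 0.59 × exp(−1.67)
  = 0.59 × 0.1883 = 0.1111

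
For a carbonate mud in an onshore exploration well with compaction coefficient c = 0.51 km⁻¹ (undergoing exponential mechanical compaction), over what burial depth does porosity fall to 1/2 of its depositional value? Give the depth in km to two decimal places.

n/n₀ = 1/2 ⇒ exp(−c·z) = 1/2 ⇒ z = ln(2) / c
z = 0.6931 / 0.51 = 1.359 km

1.36 km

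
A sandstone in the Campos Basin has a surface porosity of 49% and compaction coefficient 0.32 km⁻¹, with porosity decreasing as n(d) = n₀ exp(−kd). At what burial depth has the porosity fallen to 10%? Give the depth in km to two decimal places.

Invert Athy's law: d = ln(n₀/n) / k
d = ln(0.49/0.1) / 0.32 = ln(4.9) / 0.32 = 1.5892 / 0.32 = 4.966 km

4.97 km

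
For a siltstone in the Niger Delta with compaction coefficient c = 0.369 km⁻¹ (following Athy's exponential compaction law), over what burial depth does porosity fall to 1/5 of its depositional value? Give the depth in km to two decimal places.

4.36 km

phi/phi₀ = 1/5 ⇒ exp(−c·d) = 1/5 ⇒ d = ln(5) / c
d = 1.6094 / 0.369 = 4.362 km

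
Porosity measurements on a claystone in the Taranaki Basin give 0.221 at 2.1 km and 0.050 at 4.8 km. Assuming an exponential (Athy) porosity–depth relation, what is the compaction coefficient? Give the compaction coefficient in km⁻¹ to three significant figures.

Athy: φ(Z) = φ₀ e^(−cZ) ⇒ φ₁/φ₂ = e^{c(Z₂−Z₁)} ⇒ c = ln(φ₁/φ₂)/(Z₂−Z₁)
c = ln(0.221/0.05) / (4.8 − 2.1) = ln(4.42) / 2.7 = 1.4861 / 2.7 = 0.5504 km⁻¹

0.550 km⁻¹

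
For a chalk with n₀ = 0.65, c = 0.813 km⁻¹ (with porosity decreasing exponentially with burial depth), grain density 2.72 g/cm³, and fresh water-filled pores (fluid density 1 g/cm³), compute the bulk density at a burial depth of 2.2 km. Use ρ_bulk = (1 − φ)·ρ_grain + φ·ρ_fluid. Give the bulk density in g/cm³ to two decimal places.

Porosity at depth: n = 0.65·exp(−0.813×2.2) = 0.65×0.1672 = 0.1087
Bulk density: ρ_b = (1−n)ρ_g + n·ρ_f = 0.8913×2.72 + 0.1087×1
       = 2.424 + 0.109 = 2.533 g/cm³

2.53 g/cm³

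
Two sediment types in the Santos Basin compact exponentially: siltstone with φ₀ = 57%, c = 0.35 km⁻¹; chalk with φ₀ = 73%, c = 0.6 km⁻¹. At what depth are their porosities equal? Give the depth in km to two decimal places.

Set φ₀ₐ e^(−cₐz) = φ₀ᵦ e^(−cᵦz) ⇒ ln(φ₀ₐ/φ₀ᵦ) = (cₐ − cᵦ)·z
z = ln(0.57/0.73) / (0.35 − 0.6) = -0.2474 / -0.25 = 0.990 km

0.99 km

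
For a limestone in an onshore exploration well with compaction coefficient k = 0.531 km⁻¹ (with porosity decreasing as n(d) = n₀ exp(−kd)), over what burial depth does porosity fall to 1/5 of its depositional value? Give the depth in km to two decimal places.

n/n₀ = 1/5 ⇒ exp(−k·d) = 1/5 ⇒ d = ln(5) / k
d = 1.6094 / 0.531 = 3.031 km

3.03 km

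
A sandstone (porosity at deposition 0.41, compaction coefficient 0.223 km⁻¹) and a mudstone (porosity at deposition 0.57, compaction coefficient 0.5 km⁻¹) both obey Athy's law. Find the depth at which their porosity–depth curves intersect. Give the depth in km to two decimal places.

1.19 km

Set φ₀ₐ e^(−βₐz) = φ₀ᵦ e^(−βᵦz) ⇒ ln(φ₀ₐ/φ₀ᵦ) = (βₐ − βᵦ)·z
z = ln(0.41/0.57) / (0.223 − 0.5) = -0.3295 / -0.277 = 1.189 km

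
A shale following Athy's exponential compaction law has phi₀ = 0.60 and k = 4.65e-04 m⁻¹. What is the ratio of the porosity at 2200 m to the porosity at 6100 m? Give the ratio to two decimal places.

Working in km (1 km = 1000 m; k in km⁻¹ = k in m⁻¹ × 1000):
phi(z₁)/phi(z₂) = e^(−k·z₁)/e^(−k·z₂) = e^{k(z₂−z₁)}
= exp(0.465 × 3.9) = exp(1.813) = 6.1319

6.13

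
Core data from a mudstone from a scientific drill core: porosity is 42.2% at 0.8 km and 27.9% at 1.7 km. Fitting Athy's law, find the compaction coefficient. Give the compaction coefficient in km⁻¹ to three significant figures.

Athy: n(Z) = n₀ e^(−kZ) ⇒ n₁/n₂ = e^{k(Z₂−Z₁)} ⇒ k = ln(n₁/n₂)/(Z₂−Z₁)
k = ln(0.422/0.279) / (1.7 − 0.8) = ln(1.513) / 0.9 = 0.4138 / 0.9 = 0.4598 km⁻¹

0.460 km⁻¹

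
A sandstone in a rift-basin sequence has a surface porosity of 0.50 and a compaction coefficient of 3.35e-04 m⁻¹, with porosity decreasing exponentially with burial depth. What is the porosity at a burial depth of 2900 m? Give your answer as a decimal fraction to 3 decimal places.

Working in km (1 km = 1000 m; β in km⁻¹ = β in m⁻¹ × 1000):
n = n₀·exp(−β·d) = 0.5 × exp(−0.335 × 2.9) = 0.5 × exp(−0.9715)
  = 0.5 × 0.3785 = 0.1893

0.189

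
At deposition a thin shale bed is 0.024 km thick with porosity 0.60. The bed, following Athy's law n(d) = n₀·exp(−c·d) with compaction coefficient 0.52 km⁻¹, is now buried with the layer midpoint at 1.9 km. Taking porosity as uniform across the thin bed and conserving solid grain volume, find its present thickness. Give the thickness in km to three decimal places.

0.012 km

Porosity at 1.9 km: n = 0.6·exp(−0.52×1.9) = 0.2234
Solid-volume conservation: h(1−n) = h₀(1−n₀) ⇒ h = h₀·(1−n₀)/(1−n)
h = 0.024 × (1 − 0.6)/(1 − 0.2234) = 0.024 × 0.5151 = 0.0124 km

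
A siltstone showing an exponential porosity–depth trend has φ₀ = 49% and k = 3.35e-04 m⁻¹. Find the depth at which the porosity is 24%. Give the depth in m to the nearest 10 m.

2130 m

Working in km (1 km = 1000 m; k in km⁻¹ = k in m⁻¹ × 1000):
Invert Athy's law: z = ln(φ₀/φ) / k
z = ln(0.49/0.24) / 0.335 = ln(2.042) / 0.335 = 0.7138 / 0.335 = 2.131 km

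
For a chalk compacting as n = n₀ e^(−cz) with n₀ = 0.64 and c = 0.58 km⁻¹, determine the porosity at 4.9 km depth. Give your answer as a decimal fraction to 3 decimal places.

n = n₀·exp(−c·z) = 0.64 × exp(−0.58 × 4.9) = 0.64 × exp(−2.842)
  = 0.64 × 0.0583 = 0.0373

0.037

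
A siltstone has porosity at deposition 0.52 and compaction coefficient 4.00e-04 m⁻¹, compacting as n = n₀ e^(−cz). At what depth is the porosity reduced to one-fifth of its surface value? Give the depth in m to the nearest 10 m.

4020 m

Working in km (1 km = 1000 m; c in km⁻¹ = c in m⁻¹ × 1000):
n/n₀ = 1/5 ⇒ exp(−c·z) = 1/5 ⇒ z = ln(5) / c
z = 1.6094 / 0.4 = 4.024 km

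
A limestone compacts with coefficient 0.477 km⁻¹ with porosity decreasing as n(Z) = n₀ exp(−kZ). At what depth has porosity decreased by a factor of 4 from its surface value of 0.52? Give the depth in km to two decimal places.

n/n₀ = 1/4 ⇒ exp(−k·Z) = 1/4 ⇒ Z = ln(4) / k
Z = 1.3863 / 0.477 = 2.906 km

2.91 km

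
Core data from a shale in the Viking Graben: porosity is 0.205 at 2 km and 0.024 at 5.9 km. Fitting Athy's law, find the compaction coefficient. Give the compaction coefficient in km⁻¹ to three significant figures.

0.550 km⁻¹

Athy: phi(d) = phi₀ e^(−kd) ⇒ phi₁/phi₂ = e^{k(d₂−d₁)} ⇒ k = ln(phi₁/phi₂)/(d₂−d₁)
k = ln(0.205/0.024) / (5.9 − 2) = ln(8.542) / 3.9 = 2.1450 / 3.9 = 0.55 km⁻¹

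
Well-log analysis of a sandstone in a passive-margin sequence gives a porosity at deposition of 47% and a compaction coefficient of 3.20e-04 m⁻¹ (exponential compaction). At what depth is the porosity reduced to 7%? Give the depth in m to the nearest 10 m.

5950 m

Working in km (1 km = 1000 m; c in km⁻¹ = c in m⁻¹ × 1000):
Invert Athy's law: Z = ln(n₀/n) / c
Z = ln(0.47/0.07) / 0.32 = ln(6.714) / 0.32 = 1.9042 / 0.32 = 5.951 km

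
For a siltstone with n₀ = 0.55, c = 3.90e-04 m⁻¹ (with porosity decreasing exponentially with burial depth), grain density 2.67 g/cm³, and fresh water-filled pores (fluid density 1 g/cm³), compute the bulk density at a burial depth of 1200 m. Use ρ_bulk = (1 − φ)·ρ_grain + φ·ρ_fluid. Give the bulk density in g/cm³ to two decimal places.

Working in km (1 km = 1000 m; c in km⁻¹ = c in m⁻¹ × 1000):
Porosity at depth: n = 0.55·exp(−0.39×1.2) = 0.55×0.6263 = 0.3444
Bulk density: ρ_b = (1−n)ρ_g + n·ρ_f = 0.6556×2.67 + 0.3444×1
       = 1.750 + 0.344 = 2.095 g/cm³

2.09 g/cm³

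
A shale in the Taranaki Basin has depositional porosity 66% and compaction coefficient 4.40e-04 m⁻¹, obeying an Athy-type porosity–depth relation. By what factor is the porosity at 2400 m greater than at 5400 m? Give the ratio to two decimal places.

Working in km (1 km = 1000 m; c in km⁻¹ = c in m⁻¹ × 1000):
n(z₁)/n(z₂) = e^(−c·z₁)/e^(−c·z₂) = e^{c(z₂−z₁)}
= exp(0.44 × 3) = exp(1.32) = 3.7434

3.74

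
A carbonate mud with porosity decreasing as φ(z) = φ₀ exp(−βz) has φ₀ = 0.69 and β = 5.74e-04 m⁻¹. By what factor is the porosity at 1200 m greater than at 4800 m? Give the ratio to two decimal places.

7.90

Working in km (1 km = 1000 m; β in km⁻¹ = β in m⁻¹ × 1000):
φ(z₁)/φ(z₂) = e^(−β·z₁)/e^(−β·z₂) = e^{β(z₂−z₁)}
= exp(0.574 × 3.6) = exp(2.066) = 7.8963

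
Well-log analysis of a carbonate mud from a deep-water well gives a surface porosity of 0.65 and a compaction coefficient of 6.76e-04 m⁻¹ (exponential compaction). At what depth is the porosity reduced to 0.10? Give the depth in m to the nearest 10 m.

2770 m

Working in km (1 km = 1000 m; β in km⁻¹ = β in m⁻¹ × 1000):
Invert Athy's law: z = ln(n₀/n) / β
z = ln(0.65/0.1) / 0.676 = ln(6.5) / 0.676 = 1.8718 / 0.676 = 2.769 km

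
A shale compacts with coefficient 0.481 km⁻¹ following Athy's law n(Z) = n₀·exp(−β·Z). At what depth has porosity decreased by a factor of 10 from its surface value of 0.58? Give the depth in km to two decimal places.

4.79 km

n/n₀ = 1/10 ⇒ exp(−β·Z) = 1/10 ⇒ Z = ln(10) / β
Z = 2.3026 / 0.481 = 4.787 km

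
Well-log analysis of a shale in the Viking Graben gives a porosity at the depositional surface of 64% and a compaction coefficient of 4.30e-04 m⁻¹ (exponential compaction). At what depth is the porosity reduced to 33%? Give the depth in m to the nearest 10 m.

Working in km (1 km = 1000 m; β in km⁻¹ = β in m⁻¹ × 1000):
Invert Athy's law: z = ln(phi₀/phi) / β
z = ln(0.64/0.33) / 0.43 = ln(1.939) / 0.43 = 0.6624 / 0.43 = 1.540 km

1540 m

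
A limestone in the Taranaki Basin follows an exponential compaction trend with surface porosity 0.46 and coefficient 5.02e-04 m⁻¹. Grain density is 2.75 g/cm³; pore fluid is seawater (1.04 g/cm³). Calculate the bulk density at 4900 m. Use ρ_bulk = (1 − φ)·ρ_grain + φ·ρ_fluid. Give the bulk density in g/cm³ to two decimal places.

Working in km (1 km = 1000 m; k in km⁻¹ = k in m⁻¹ × 1000):
Porosity at depth: n = 0.46·exp(−0.502×4.9) = 0.46×0.0855 = 0.0393
Bulk density: ρ_b = (1−n)ρ_g + n·ρ_f = 0.9607×2.75 + 0.0393×1.04
       = 2.642 + 0.041 = 2.683 g/cm³

2.68 g/cm³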